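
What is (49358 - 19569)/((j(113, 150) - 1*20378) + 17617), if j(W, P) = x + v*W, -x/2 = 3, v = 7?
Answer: -29789/1976 ≈ -15.075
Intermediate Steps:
x = -6 (x = -2*3 = -6)
j(W, P) = -6 + 7*W
(49358 - 19569)/((j(113, 150) - 1*20378) + 17617) = (49358 - 19569)/(((-6 + 7*113) - 1*20378) + 17617) = 29789/(((-6 + 791) - 20378) + 17617) = 29789/((785 - 20378) + 17617) = 29789/(-19593 + 17617) = 29789/(-1976) = 29789*(-1/1976) = -29789/1976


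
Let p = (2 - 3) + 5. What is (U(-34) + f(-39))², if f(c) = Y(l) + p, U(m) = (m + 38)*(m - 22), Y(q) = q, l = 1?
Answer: 47961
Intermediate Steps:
p = 4 (p = -1 + 5 = 4)
U(m) = (-22 + m)*(38 + m) (U(m) = (38 + m)*(-22 + m) = (-22 + m)*(38 + m))
f(c) = 5 (f(c) = 1 + 4 = 5)
(U(-34) + f(-39))² = ((-836 + (-34)² + 16*(-34)) + 5)² = ((-836 + 1156 - 544) + 5)² = (-224 + 5)² = (-219)² = 47961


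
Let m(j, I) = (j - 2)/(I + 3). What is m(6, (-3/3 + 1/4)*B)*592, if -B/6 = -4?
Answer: -2368/15 ≈ -157.87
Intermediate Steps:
B = 24 (B = -6*(-4) = 24)
m(j, I) = (-2 + j)/(3 + I)
m(6, (-3/3 + 1/4)*B)*592 = ((-2 + 6)/(3 + (-3/3 + 1/4)*24))*592 = (4/(3 + (-3*⅓ + 1*(¼))*24))*592 = (4/(3 + (-1 + ¼)*24))*592 = (4/(3 - ¾*24))*592 = (4/(3 - 18))*592 = (4/(-15))*592 = -1/15*4*592 = -4/15*592 = -2368/15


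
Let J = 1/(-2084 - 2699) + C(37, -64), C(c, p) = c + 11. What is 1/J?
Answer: 4783/229583 ≈ 0.020833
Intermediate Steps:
C(c, p) = 11 + c
J = 229583/4783 (J = 1/(-2084 - 2699) + (11 + 37) = 1/(-4783) + 48 = -1/4783 + 48 = 229583/4783 ≈ 48.000)
1/J = 1/(229583/4783) = 4783/229583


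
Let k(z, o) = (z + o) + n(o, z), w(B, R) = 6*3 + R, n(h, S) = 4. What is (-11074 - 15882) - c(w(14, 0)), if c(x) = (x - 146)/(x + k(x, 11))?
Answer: -1374628/51 ≈ -26954.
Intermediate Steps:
w(B, R) = 18 + R
k(z, o) = 4 + o + z (k(z, o) = (z + o) + 4 = (o + z) + 4 = 4 + o + z)
c(x) = (-146 + x)/(15 + 2*x) (c(x) = (x - 146)/(x + (4 + 11 + x)) = (-146 + x)/(x + (15 + x)) = (-146 + x)/(15 + 2*x))
(-11074 - 15882) - c(w(14, 0)) = (-11074 - 15882) - (-146 + (18 + 0))/(15 + 2*(18 + 0)) = -26956 - (-146 + 18)/(15 + 2*18) = -26956 - (-128)/(15 + 36) = -26956 - (-128)/51 = -26956 - 1*(-128/51) = -26956 + 128/51 = -1374628/51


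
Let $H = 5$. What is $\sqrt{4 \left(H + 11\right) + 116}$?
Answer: $6 \sqrt{5} \approx 13.416$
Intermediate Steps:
$\sqrt{4 \left(H + 11\right) + 116} = \sqrt{4 \left(5 + 11\right) + 116} = \sqrt{4 \cdot 16 + 116} = \sqrt{64 + 116} = \sqrt{180} = 6 \sqrt{5}$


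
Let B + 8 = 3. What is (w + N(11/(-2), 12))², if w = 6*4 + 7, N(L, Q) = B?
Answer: 676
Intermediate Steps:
B = -5 (B = -8 + 3 = -5)
N(L, Q) = -5
w = 31 (w = 24 + 7 = 31)
(w + N(11/(-2), 12))² = (31 - 5)² = 26² = 676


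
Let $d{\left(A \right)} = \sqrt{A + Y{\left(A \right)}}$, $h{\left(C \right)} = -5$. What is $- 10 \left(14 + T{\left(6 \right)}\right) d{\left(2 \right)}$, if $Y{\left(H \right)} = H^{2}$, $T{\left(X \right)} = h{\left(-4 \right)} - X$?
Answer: $- 30 \sqrt{6} \approx -73.485$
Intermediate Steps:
$T{\left(X \right)} = -5 - X$
$d{\left(A \right)} = \sqrt{A + A^{2}}$
$- 10 \left(14 + T{\left(6 \right)}\right) d{\left(2 \right)} = - 10 \left(14 - 11\right) \sqrt{2 \left(1 + 2\right)} = - 10 \left(14 - 11\right) \sqrt{2 \cdot 3} = - 10 \left(14 - 11\right) \sqrt{6} = \left(-10\right) 3 \sqrt{6} = - 30 \sqrt{6}$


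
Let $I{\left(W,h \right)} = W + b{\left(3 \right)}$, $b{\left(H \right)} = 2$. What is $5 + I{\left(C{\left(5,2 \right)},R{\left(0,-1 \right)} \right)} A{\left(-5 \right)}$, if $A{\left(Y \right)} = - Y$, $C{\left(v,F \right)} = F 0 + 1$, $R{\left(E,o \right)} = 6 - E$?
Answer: $20$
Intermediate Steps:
$C{\left(v,F \right)} = 1$ ($C{\left(v,F \right)} = 0 + 1 = 1$)
$I{\left(W,h \right)} = 2 + W$ ($I{\left(W,h \right)} = W + 2 = 2 + W$)
$5 + I{\left(C{\left(5,2 \right)},R{\left(0,-1 \right)} \right)} A{\left(-5 \right)} = 5 + \left(2 + 1\right) \left(\left(-1\right) \left(-5\right)\right) = 5 + 3 \cdot 5 = 5 + 15 = 20$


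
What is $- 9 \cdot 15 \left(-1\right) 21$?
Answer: $2835$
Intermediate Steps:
$- 9 \cdot 15 \left(-1\right) 21 = - 9 \left(\left(-15\right) 21\right) = \left(-9\right) \left(-315\right) = 2835$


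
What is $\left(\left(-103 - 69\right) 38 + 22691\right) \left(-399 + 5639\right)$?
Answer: $84652200$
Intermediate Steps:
$\left(\left(-103 - 69\right) 38 + 22691\right) \left(-399 + 5639\right) = \left(\left(-172\right) 38 + 22691\right) 5240 = \left(-6536 + 22691\right) 5240 = 16155 \cdot 5240 = 84652200$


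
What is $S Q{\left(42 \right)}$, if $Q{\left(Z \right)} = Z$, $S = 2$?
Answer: $84$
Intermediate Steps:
$S Q{\left(42 \right)} = 2 \cdot 42 = 84$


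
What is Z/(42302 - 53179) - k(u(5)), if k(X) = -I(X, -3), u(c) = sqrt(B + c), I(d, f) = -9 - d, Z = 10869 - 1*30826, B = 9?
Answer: -77936/10877 - sqrt(14) ≈ -10.907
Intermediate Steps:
Z = -19957 (Z = 10869 - 30826 = -19957)
u(c) = sqrt(9 + c)
k(X) = 9 + X (k(X) = -(-9 - X) = 9 + X)
Z/(42302 - 53179) - k(u(5)) = -19957/(42302 - 53179) - (9 + sqrt(9 + 5)) = -19957/(-10877) - (9 + sqrt(14)) = -19957*(-1/10877) + (-9 - sqrt(14)) = 19957/10877 + (-9 - sqrt(14)) = -77936/10877 - sqrt(14)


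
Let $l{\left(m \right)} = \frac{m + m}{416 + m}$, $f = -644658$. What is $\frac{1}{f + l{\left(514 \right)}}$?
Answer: $- \frac{465}{299765456} \approx -1.5512 \cdot 10^{-6}$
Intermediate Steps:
$l{\left(m \right)} = \frac{2 m}{416 + m}$
$\frac{1}{f + l{\left(514 \right)}} = \frac{1}{-644658 + 2 \cdot 514 \frac{1}{416 + 514}} = \frac{1}{-644658 + 2 \cdot 514 \cdot \frac{1}{930}} = \frac{1}{-644658 + \frac{514}{465}} = \frac{1}{- \frac{299765456}{465}} = - \frac{465}{299765456}$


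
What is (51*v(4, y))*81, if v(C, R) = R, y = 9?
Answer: 37179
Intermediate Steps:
(51*v(4, y))*81 = (51*9)*81 = 459*81 = 37179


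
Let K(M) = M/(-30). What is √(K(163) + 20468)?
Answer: √18416310/30 ≈ 143.05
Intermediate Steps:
K(M) = -M/30 (K(M) = M*(-1/30) = -M/30)
√(K(163) + 20468) = √(-1/30*163 + 20468) = √(-163/30 + 20468) = √(613877/30) = √18416310/30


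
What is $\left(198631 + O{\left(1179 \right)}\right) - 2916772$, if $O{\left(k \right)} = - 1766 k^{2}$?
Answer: $-2457530547$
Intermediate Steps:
$\left(198631 + O{\left(1179 \right)}\right) - 2916772 = \left(198631 - 1766 \cdot 1179^{2}\right) - 2916772 = \left(198631 - 2454812406\right) - 2916772 = -2454613775 - 2916772 = -2457530547$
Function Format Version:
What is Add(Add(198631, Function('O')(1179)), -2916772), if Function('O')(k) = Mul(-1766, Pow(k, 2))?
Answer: -2457530547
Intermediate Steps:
Add(Add(198631, Function('O')(1179)), -2916772) = Add(Add(198631, Mul(-1766, Pow(1179, 2))), -2916772) = Add(Add(198631, Mul(-1766, 1390041)), -2916772) = Add(Add(198631, -2454812406), -2916772) = Add(-2454613775, -2916772) = -2457530547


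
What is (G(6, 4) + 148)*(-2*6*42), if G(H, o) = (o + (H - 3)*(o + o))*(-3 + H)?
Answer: -116928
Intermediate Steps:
G(H, o) = (-3 + H)*(o + 2*o*(-3 + H)) (G(H, o) = (o + (-3 + H)*(2*o))*(-3 + H) = (o + 2*o*(-3 + H))*(-3 + H) = (-3 + H)*(o + 2*o*(-3 + H)))
(G(6, 4) + 148)*(-2*6*42) = (4*(15 - 11*6 + 2*6²) + 148)*(-2*6*42) = (4*(15 - 66 + 2*36) + 148)*(-1*12*42) = (4*(15 - 66 + 72) + 148)*(-12*42) = (4*21 + 148)*(-504) = (84 + 148)*(-504) = 232*(-504) = -116928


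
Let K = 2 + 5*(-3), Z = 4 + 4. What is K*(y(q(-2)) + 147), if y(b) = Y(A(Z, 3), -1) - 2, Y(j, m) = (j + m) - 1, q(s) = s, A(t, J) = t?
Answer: -1963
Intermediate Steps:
Z = 8
Y(j, m) = -1 + j + m
y(b) = 4 (y(b) = (-1 + 8 - 1) - 2 = 6 - 2 = 4)
K = -13 (K = 2 - 15 = -13)
K*(y(q(-2)) + 147) = -13*(4 + 147) = -13*151 = -1963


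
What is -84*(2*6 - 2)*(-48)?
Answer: 40320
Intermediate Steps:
-84*(2*6 - 2)*(-48) = -84*(12 - 2)*(-48) = -84*10*(-48) = -840*(-48) = 40320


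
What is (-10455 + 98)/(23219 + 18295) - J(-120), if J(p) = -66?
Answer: 2729567/41514 ≈ 65.750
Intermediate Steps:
(-10455 + 98)/(23219 + 18295) - J(-120) = (-10455 + 98)/(23219 + 18295) - 1*(-66) = -10357/41514 + 66 = 2729567/41514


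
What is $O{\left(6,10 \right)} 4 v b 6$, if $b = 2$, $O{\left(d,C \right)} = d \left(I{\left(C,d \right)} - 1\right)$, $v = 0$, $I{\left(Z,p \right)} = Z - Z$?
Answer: $0$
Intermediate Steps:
$I{\left(Z,p \right)} = 0$
$O{\left(d,C \right)} = - d$ ($O{\left(d,C \right)} = d \left(0 - 1\right) = d \left(-1\right) = - d$)
$O{\left(6,10 \right)} 4 v b 6 = \left(-1\right) 6 \cdot 4 \cdot 0 \cdot 2 \cdot 6 = - 6 \cdot 0 \cdot 2 \cdot 6 = \left(-6\right) 0 \cdot 6 = 0 \cdot 6 = 0$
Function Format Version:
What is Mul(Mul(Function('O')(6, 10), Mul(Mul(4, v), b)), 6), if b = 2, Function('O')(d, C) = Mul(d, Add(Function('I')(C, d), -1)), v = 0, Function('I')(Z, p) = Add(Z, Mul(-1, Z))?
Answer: 0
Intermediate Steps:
Function('I')(Z, p) = 0
Function('O')(d, C) = Mul(-1, d) (Function('O')(d, C) = Mul(d, Add(0, -1)) = Mul(d, -1) = Mul(-1, d))
Mul(Mul(Function('O')(6, 10), Mul(Mul(4, v), b)), 6) = Mul(Mul(Mul(-1, 6), Mul(Mul(4, 0), 2)), 6) = Mul(Mul(-6, Mul(0, 2)), 6) = Mul(Mul(-6, 0), 6) = Mul(0, 6) = 0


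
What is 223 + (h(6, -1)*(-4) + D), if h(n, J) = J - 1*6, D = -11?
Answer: 240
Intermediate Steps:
h(n, J) = -6 + J (h(n, J) = J - 6 = -6 + J)
223 + (h(6, -1)*(-4) + D) = 223 + ((-6 - 1)*(-4) - 11) = 223 + (-7*(-4) - 11) = 223 + (28 - 11) = 223 + 17 = 240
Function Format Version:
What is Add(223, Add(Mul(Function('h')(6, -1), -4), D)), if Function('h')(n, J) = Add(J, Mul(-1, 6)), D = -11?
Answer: 240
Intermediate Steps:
Function('h')(n, J) = Add(-6, J) (Function('h')(n, J) = Add(J, -6) = Add(-6, J))
Add(223, Add(Mul(Function('h')(6, -1), -4), D)) = Add(223, Add(Mul(Add(-6, -1), -4), -11)) = Add(223, Add(Mul(-7, -4), -11)) = Add(223, Add(28, -11)) = Add(223, 17) = 240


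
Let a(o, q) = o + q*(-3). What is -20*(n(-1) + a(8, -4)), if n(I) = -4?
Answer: -320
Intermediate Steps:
a(o, q) = o - 3*q
-20*(n(-1) + a(8, -4)) = -20*(-4 + (8 - 3*(-4))) = -20*(-4 + (8 + 12)) = -20*(-4 + 20) = -20*16 = -320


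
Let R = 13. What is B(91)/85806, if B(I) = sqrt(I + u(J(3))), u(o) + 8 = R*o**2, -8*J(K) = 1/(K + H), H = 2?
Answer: sqrt(14757)/1144080 ≈ 0.00010618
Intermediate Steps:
J(K) = -1/(8*(2 + K)) (J(K) = -1/(8*(K + 2)) = -1/(8*(2 + K)))
u(o) = -8 + 13*o**2
B(I) = sqrt(-12787/1600 + I) (B(I) = sqrt(I + (-8 + 13*(-1/(16 + 8*3))**2)) = sqrt(I + (-8 + 13*(-1/(16 + 24))**2)) = sqrt(I + (-8 + 13*(-1/40)**2)) = sqrt(I + (-8 + 13*(1/1600))) = sqrt(I + (-8 + 13/1600)) = sqrt(I - 12787/1600) = sqrt(-12787/1600 + I))
B(91)/85806 = (sqrt(-12787 + 1600*91)/40)/85806 = (sqrt(-12787 + 145600)/40)*(1/85806) = (sqrt(132813)/40)*(1/85806) = ((3*sqrt(14757))/40)*(1/85806) = (3*sqrt(14757)/40)*(1/85806) = sqrt(14757)/1144080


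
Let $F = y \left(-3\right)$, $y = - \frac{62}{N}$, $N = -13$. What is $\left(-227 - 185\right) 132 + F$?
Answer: $- \frac{707178}{13} \approx -54398.0$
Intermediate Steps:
$y = \frac{62}{13}$ ($y = - \frac{62}{-13} = \left(-62\right) \left(- \frac{1}{13}\right) = \frac{62}{13} \approx 4.7692$)
$F = - \frac{186}{13}$ ($F = \frac{62}{13} \left(-3\right) = - \frac{186}{13} \approx -14.308$)
$\left(-227 - 185\right) 132 + F = \left(-227 - 185\right) 132 - \frac{186}{13} = \left(-412\right) 132 - \frac{186}{13} = -54384 - \frac{186}{13} = - \frac{707178}{13}$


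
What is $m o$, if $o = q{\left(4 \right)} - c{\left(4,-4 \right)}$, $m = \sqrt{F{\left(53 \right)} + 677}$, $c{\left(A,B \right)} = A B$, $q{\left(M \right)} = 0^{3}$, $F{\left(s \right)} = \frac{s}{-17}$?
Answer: $\frac{128 \sqrt{3043}}{17} \approx 415.35$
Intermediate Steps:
$F{\left(s \right)} = - \frac{s}{17}$ ($F{\left(s \right)} = s \left(- \frac{1}{17}\right) = - \frac{s}{17}$)
$q{\left(M \right)} = 0$
$m = \frac{8 \sqrt{3043}}{17}$ ($m = \sqrt{\left(- \frac{1}{17}\right) 53 + 677} = \sqrt{- \frac{53}{17} + 677} = \sqrt{\frac{11456}{17}} = \frac{8 \sqrt{3043}}{17} \approx 25.959$)
$o = 16$ ($o = 0 - 4 \left(-4\right) = 0 - -16 = 0 + 16 = 16$)
$m o = \frac{8 \sqrt{3043}}{17} \cdot 16 = \frac{128 \sqrt{3043}}{17}$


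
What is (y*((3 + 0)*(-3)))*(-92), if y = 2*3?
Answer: 4968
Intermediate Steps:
y = 6
(y*((3 + 0)*(-3)))*(-92) = (6*((3 + 0)*(-3)))*(-92) = (6*(3*(-3)))*(-92) = (6*(-9))*(-92) = -54*(-92) = 4968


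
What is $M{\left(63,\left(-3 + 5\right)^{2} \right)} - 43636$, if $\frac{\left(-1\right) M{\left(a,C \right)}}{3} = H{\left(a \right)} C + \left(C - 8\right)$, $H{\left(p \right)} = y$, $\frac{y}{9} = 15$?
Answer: $-45244$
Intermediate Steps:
$y = 135$ ($y = 9 \cdot 15 = 135$)
$H{\left(p \right)} = 135$
$M{\left(a,C \right)} = 24 - 408 C$ ($M{\left(a,C \right)} = - 3 \left(135 C + \left(C - 8\right)\right) = - 3 \left(135 C + \left(-8 + C\right)\right) = - 3 \left(-8 + 136 C\right) = 24 - 408 C$)
$M{\left(63,\left(-3 + 5\right)^{2} \right)} - 43636 = \left(24 - 408 \left(-3 + 5\right)^{2}\right) - 43636 = \left(24 - 408 \cdot 2^{2}\right) - 43636 = \left(24 - 1632\right) - 43636 = -1608 - 43636 = -45244$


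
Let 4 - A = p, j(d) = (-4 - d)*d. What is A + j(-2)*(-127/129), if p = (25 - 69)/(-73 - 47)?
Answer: -131/430 ≈ -0.30465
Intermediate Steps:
p = 11/30 (p = -44/(-120) = -44*(-1/120) = 11/30 ≈ 0.36667)
j(d) = d*(-4 - d)
A = 109/30 (A = 4 - 1*11/30 = 4 - 11/30 = 109/30 ≈ 3.6333)
A + j(-2)*(-127/129) = 109/30 + (-1*(-2)*(4 - 2))*(-127/129) = 109/30 + (-1*(-2)*2)*(-127*1/129) = 109/30 + 4*(-127/129) = 109/30 - 508/129 = -131/430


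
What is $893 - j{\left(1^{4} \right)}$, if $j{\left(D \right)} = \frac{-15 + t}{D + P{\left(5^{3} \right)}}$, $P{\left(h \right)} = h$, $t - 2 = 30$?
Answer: $\frac{112501}{126} \approx 892.87$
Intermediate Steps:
$t = 32$ ($t = 2 + 30 = 32$)
$j{\left(D \right)} = \frac{17}{125 + D}$ ($j{\left(D \right)} = \frac{-15 + 32}{D + 5^{3}} = \frac{17}{D + 125} = \frac{17}{125 + D}$)
$893 - j{\left(1^{4} \right)} = 893 - \frac{17}{125 + 1^{4}} = 893 - \frac{17}{125 + 1} = 893 - \frac{17}{126} = \frac{112501}{126}$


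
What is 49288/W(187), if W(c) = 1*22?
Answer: 24644/11 ≈ 2240.4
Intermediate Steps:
W(c) = 22
49288/W(187) = 49288/22 = 49288*(1/22) = 24644/11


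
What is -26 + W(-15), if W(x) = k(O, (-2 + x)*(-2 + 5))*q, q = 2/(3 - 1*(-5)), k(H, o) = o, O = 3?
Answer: -155/4 ≈ -38.750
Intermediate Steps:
q = ¼ (q = 2/(3 + 5) = 2/8 = 2*(⅛) = ¼ ≈ 0.25000)
W(x) = -3/2 + 3*x/4 (W(x) = ((-2 + x)*(-2 + 5))*(¼) = ((-2 + x)*3)*(¼) = (-6 + 3*x)*(¼) = -3/2 + 3*x/4)
-26 + W(-15) = -26 + (-3/2 + (¾)*(-15)) = -26 + (-3/2 - 45/4) = -26 - 51/4 = -155/4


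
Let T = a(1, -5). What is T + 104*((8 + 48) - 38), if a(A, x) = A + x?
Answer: 1868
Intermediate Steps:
T = -4 (T = 1 - 5 = -4)
T + 104*((8 + 48) - 38) = -4 + 104*((8 + 48) - 38) = -4 + 104*(56 - 38) = -4 + 104*18 = -4 + 1872 = 1868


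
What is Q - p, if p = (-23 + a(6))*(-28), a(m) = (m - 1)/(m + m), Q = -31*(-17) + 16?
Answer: -268/3 ≈ -89.333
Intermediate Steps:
Q = 543 (Q = 527 + 16 = 543)
a(m) = (-1 + m)/(2*m) (a(m) = (-1 + m)/((2*m)) = (-1 + m)*(1/(2*m)) = (-1 + m)/(2*m))
p = 1897/3 (p = (-23 + (½)*(-1 + 6)/6)*(-28) = (-23 + (½)*(⅙)*5)*(-28) = (-23 + 5/12)*(-28) = -271/12*(-28) = 1897/3 ≈ 632.33)
Q - p = 543 - 1*1897/3 = 543 - 1897/3 = -268/3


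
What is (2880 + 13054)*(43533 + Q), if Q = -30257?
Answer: 211539784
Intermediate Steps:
(2880 + 13054)*(43533 + Q) = (2880 + 13054)*(43533 - 30257) = 15934*13276 = 211539784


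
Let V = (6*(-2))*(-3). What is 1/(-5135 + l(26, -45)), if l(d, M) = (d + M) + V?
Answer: -1/5118 ≈ -0.00019539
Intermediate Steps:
V = 36 (V = -12*(-3) = 36)
l(d, M) = 36 + M + d (l(d, M) = (d + M) + 36 = (M + d) + 36 = 36 + M + d)
1/(-5135 + l(26, -45)) = 1/(-5135 + (36 - 45 + 26)) = 1/(-5135 + 17) = 1/(-5118) = -1/5118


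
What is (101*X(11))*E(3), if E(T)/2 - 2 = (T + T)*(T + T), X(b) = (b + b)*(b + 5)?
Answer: 2701952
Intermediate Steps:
X(b) = 2*b*(5 + b) (X(b) = (2*b)*(5 + b) = 2*b*(5 + b))
E(T) = 4 + 8*T² (E(T) = 4 + 2*((T + T)*(T + T)) = 4 + 2*((2*T)*(2*T)) = 4 + 2*(4*T²) = 4 + 8*T²)
(101*X(11))*E(3) = (101*(2*11*(5 + 11)))*(4 + 8*3²) = (101*(2*11*16))*(4 + 8*9) = (101*352)*(4 + 72) = 35552*76 = 2701952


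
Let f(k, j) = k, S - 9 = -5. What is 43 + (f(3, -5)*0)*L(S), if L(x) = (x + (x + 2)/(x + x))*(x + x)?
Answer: 43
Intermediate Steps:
S = 4 (S = 9 - 5 = 4)
L(x) = 2*x*(x + (2 + x)/(2*x)) (L(x) = (x + (2 + x)/((2*x)))*(2*x) = (x + (2 + x)*(1/(2*x)))*(2*x) = (x + (2 + x)/(2*x))*(2*x) = 2*x*(x + (2 + x)/(2*x)))
43 + (f(3, -5)*0)*L(S) = 43 + (3*0)*(2 + 4 + 2*4**2) = 43 + 0*(2 + 4 + 2*16) = 43 + 0*(2 + 4 + 32) = 43 + 0*38 = 43 + 0 = 43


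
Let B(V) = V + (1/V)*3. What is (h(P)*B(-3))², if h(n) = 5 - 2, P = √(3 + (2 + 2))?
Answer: 144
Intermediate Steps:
B(V) = V + 3/V
P = √7 (P = √(3 + 4) = √7 ≈ 2.6458)
h(n) = 3
(h(P)*B(-3))² = (3*(-3 + 3/(-3)))² = (3*(-3 + 3*(-⅓)))² = (3*(-3 - 1))² = (3*(-4))² = (-12)² = 144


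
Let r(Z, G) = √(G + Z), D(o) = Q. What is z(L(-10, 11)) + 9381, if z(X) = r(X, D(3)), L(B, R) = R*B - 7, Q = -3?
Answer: 9381 + 2*I*√30 ≈ 9381.0 + 10.954*I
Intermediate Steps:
D(o) = -3
L(B, R) = -7 + B*R (L(B, R) = B*R - 7 = -7 + B*R)
z(X) = √(-3 + X)
z(L(-10, 11)) + 9381 = √(-3 + (-7 - 10*11)) + 9381 = √(-3 + (-7 - 110)) + 9381 = √(-3 - 117) + 9381 = √(-120) + 9381 = 2*I*√30 + 9381 = 9381 + 2*I*√30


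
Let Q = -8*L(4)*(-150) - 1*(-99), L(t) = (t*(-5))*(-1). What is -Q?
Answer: -24099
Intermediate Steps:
L(t) = 5*t (L(t) = -5*t*(-1) = 5*t)
Q = 24099 (Q = -40*4*(-150) - 1*(-99) = -8*20*(-150) + 99 = -160*(-150) + 99 = 24000 + 99 = 24099)
-Q = -1*24099 = -24099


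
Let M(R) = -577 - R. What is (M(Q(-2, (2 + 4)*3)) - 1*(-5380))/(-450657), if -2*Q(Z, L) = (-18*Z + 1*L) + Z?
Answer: -4829/450657 ≈ -0.010715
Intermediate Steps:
Q(Z, L) = -L/2 + 17*Z/2 (Q(Z, L) = -((-18*Z + 1*L) + Z)/2 = -((-18*Z + L) + Z)/2 = -((L - 18*Z) + Z)/2 = -(L - 17*Z)/2 = -L/2 + 17*Z/2)
(M(Q(-2, (2 + 4)*3)) - 1*(-5380))/(-450657) = ((-577 - (-(2 + 4)*3/2 + (17/2)*(-2))) - 1*(-5380))/(-450657) = ((-577 - (-3*3 - 17)) + 5380)*(-1/450657) = ((-577 - (-½*18 - 17)) + 5380)*(-1/450657) = ((-577 - (-9 - 17)) + 5380)*(-1/450657) = ((-577 - 1*(-26)) + 5380)*(-1/450657) = ((-577 + 26) + 5380)*(-1/450657) = (-551 + 5380)*(-1/450657) = 4829*(-1/450657) = -4829/450657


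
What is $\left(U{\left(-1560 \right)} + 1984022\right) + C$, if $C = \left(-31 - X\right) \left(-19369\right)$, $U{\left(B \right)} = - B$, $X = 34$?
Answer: $3244567$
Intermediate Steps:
$C = 1258985$ ($C = \left(-31 - 34\right) \left(-19369\right) = \left(-65\right) \left(-19369\right) = 1258985$)
$\left(U{\left(-1560 \right)} + 1984022\right) + C = \left(\left(-1\right) \left(-1560\right) + 1984022\right) + 1258985 = \left(1560 + 1984022\right) + 1258985 = 1985582 + 1258985 = 3244567$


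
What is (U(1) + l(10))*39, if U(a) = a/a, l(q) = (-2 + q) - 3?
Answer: 234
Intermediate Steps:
l(q) = -5 + q
U(a) = 1
(U(1) + l(10))*39 = (1 + (-5 + 10))*39 = (1 + 5)*39 = 6*39 = 234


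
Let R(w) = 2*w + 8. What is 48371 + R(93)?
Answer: 48565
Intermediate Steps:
R(w) = 8 + 2*w
48371 + R(93) = 48371 + (8 + 2*93) = 48371 + (8 + 186) = 48371 + 194 = 48565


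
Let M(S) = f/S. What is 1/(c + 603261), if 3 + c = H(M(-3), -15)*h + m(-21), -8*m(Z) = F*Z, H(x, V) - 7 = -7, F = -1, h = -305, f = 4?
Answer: 8/4826043 ≈ 1.6577e-6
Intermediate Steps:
M(S) = 4/S
H(x, V) = 0 (H(x, V) = 7 - 7 = 0)
m(Z) = Z/8 (m(Z) = -(-1)*Z/8 = Z/8)
c = -45/8 (c = -3 + (0*(-305) + (⅛)*(-21)) = -3 + (0 - 21/8) = -3 - 21/8 = -45/8 ≈ -5.6250)
1/(c + 603261) = 1/(-45/8 + 603261) = 1/(4826043/8) = 8/4826043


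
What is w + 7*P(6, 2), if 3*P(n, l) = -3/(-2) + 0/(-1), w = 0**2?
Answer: 7/2 ≈ 3.5000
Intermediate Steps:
w = 0
P(n, l) = 1/2 (P(n, l) = (-3/(-2) + 0/(-1))/3 = (-3*(-1/2) + 0*(-1))/3 = (3/2 + 0)/3 = (1/3)*(3/2) = 1/2)
w + 7*P(6, 2) = 0 + 7*(1/2) = 0 + 7/2 = 7/2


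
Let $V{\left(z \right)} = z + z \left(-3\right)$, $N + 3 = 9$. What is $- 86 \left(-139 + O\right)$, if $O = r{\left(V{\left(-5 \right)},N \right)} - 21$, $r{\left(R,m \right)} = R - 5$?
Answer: $13330$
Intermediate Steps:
$N = 6$ ($N = -3 + 9 = 6$)
$V{\left(z \right)} = - 2 z$ ($V{\left(z \right)} = z - 3 z = - 2 z$)
$r{\left(R,m \right)} = -5 + R$
$O = -16$ ($O = \left(-5 - -10\right) - 21 = \left(-5 + 10\right) - 21 = 5 - 21 = -16$)
$- 86 \left(-139 + O\right) = - 86 \left(-139 - 16\right) = \left(-86\right) \left(-155\right) = 13330$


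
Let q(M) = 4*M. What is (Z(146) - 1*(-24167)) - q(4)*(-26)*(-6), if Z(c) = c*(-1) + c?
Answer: 21671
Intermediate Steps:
Z(c) = 0 (Z(c) = -c + c = 0)
(Z(146) - 1*(-24167)) - q(4)*(-26)*(-6) = (0 - 1*(-24167)) - (4*4)*(-26)*(-6) = (0 + 24167) - 16*(-26)*(-6) = 24167 - (-416)*(-6) = 24167 - 1*2496 = 24167 - 2496 = 21671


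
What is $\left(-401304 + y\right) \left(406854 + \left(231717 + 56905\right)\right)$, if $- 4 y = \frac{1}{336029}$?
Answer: $- \frac{93784786858438285}{336029} \approx -2.791 \cdot 10^{11}$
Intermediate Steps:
$y = - \frac{1}{1344116}$ ($y = - \frac{1}{4 \cdot 336029} = \left(- \frac{1}{4}\right) \frac{1}{336029} = - \frac{1}{1344116} \approx -7.4398 \cdot 10^{-7}$)
$\left(-401304 + y\right) \left(406854 + \left(231717 + 56905\right)\right) = \left(-401304 - \frac{1}{1344116}\right) \left(406854 + \left(231717 + 56905\right)\right) = - \frac{539399127265 \left(406854 + 288622\right)}{1344116} = \left(- \frac{539399127265}{1344116}\right) 695476 = - \frac{93784786858438285}{336029}$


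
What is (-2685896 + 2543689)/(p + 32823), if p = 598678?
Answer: -10939/48577 ≈ -0.22519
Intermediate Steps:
(-2685896 + 2543689)/(p + 32823) = (-2685896 + 2543689)/(598678 + 32823) = -142207/631501 = -142207*1/631501 = -10939/48577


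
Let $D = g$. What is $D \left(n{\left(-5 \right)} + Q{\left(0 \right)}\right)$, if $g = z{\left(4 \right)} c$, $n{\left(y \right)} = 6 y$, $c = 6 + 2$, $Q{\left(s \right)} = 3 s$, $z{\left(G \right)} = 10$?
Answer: $-2400$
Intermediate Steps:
$c = 8$
$g = 80$ ($g = 10 \cdot 8 = 80$)
$D = 80$
$D \left(n{\left(-5 \right)} + Q{\left(0 \right)}\right) = 80 \left(6 \left(-5\right) + 3 \cdot 0\right) = 80 \left(-30 + 0\right) = 80 \left(-30\right) = -2400$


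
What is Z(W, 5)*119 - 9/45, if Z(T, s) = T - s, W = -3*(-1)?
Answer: -1191/5 ≈ -238.20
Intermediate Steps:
W = 3
Z(W, 5)*119 - 9/45 = (3 - 1*5)*119 - 9/45 = (3 - 5)*119 - 9*1/45 = -2*119 - 1/5 = -238 - 1/5 = -1191/5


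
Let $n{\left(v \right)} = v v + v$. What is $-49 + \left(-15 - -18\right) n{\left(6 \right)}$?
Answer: $77$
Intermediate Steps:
$n{\left(v \right)} = v + v^{2}$ ($n{\left(v \right)} = v^{2} + v = v + v^{2}$)
$-49 + \left(-15 - -18\right) n{\left(6 \right)} = -49 + \left(-15 - -18\right) 6 \left(1 + 6\right) = -49 + \left(-15 + 18\right) 6 \cdot 7 = -49 + 3 \cdot 42 = -49 + 126 = 77$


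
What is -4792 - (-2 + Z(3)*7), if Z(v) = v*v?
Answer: -4853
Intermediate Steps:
Z(v) = v²
-4792 - (-2 + Z(3)*7) = -4792 - (-2 + 3²*7) = -4792 - (-2 + 9*7) = -4792 - (-2 + 63) = -4792 - 1*61 = -4792 - 61 = -4853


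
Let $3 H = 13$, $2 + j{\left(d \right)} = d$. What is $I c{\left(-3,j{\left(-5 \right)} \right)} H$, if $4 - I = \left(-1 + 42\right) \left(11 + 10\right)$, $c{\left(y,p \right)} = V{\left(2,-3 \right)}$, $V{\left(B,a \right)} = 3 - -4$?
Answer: $- \frac{77987}{3} \approx -25996.0$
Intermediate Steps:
$V{\left(B,a \right)} = 7$ ($V{\left(B,a \right)} = 3 + 4 = 7$)
$j{\left(d \right)} = -2 + d$
$H = \frac{13}{3}$ ($H = \frac{1}{3} \cdot 13 = \frac{13}{3} \approx 4.3333$)
$c{\left(y,p \right)} = 7$
$I = -857$ ($I = 4 - \left(-1 + 42\right) \left(11 + 10\right) = 4 - 41 \cdot 21 = 4 - 861 = -857$)
$I c{\left(-3,j{\left(-5 \right)} \right)} H = \left(-857\right) 7 \cdot \frac{13}{3} = \left(-5999\right) \frac{13}{3} = - \frac{77987}{3}$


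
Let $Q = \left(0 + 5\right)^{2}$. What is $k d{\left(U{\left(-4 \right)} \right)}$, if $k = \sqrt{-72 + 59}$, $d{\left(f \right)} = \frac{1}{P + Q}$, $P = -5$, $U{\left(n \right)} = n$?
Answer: $\frac{i \sqrt{13}}{20} \approx 0.18028 i$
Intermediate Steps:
$Q = 25$ ($Q = 5^{2} = 25$)
$d{\left(f \right)} = \frac{1}{20}$ ($d{\left(f \right)} = \frac{1}{-5 + 25} = \frac{1}{20}$)
$k = i \sqrt{13}$ ($k = \sqrt{-13} = i \sqrt{13} \approx 3.6056 i$)
$k d{\left(U{\left(-4 \right)} \right)} = i \sqrt{13} \cdot \frac{1}{20} = \frac{i \sqrt{13}}{20}$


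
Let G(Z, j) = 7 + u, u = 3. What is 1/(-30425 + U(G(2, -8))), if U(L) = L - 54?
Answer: -1/30469 ≈ -3.2820e-5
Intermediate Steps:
G(Z, j) = 10 (G(Z, j) = 7 + 3 = 10)
U(L) = -54 + L
1/(-30425 + U(G(2, -8))) = 1/(-30425 + (-54 + 10)) = 1/(-30425 - 44) = 1/(-30469) = -1/30469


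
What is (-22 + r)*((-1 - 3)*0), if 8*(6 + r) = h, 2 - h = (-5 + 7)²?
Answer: 0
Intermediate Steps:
h = -2 (h = 2 - (-5 + 7)² = 2 - 1*2² = 2 - 1*4 = 2 - 4 = -2)
r = -25/4 (r = -6 + (⅛)*(-2) = -6 - ¼ = -25/4 ≈ -6.2500)
(-22 + r)*((-1 - 3)*0) = (-22 - 25/4)*((-1 - 3)*0) = -(-113)*0 = -113/4*0 = 0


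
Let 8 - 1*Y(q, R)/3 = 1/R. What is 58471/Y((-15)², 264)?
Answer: 5145448/2111 ≈ 2437.4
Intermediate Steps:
Y(q, R) = 24 - 3/R
58471/Y((-15)², 264) = 58471/(24 - 3/264) = 58471/(24 - 3*1/264) = 58471/(24 - 1/88) = 58471/(2111/88) = 58471*(88/2111) = 5145448/2111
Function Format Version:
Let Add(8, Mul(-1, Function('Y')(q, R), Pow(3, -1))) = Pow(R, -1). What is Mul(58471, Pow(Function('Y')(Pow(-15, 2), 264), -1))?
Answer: Rational(5145448, 2111) ≈ 2437.4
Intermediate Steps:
Function('Y')(q, R) = Add(24, Mul(-3, Pow(R, -1)))
Mul(58471, Pow(Function('Y')(Pow(-15, 2), 264), -1)) = Mul(58471, Pow(Add(24, Mul(-3, Pow(264, -1))), -1)) = Mul(58471, Pow(Add(24, Mul(-3, Rational(1, 264))), -1)) = Mul(58471, Pow(Add(24, Rational(-1, 88)), -1)) = Mul(58471, Pow(Rational(2111, 88), -1)) = Mul(58471, Rational(88, 2111)) = Rational(5145448, 2111)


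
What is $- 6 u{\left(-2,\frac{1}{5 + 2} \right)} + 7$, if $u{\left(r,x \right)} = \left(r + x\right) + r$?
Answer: $\frac{211}{7} \approx 30.143$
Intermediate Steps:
$u{\left(r,x \right)} = x + 2 r$
$- 6 u{\left(-2,\frac{1}{5 + 2} \right)} + 7 = - 6 \left(\frac{1}{5 + 2} + 2 \left(-2\right)\right) + 7 = - 6 \left(\frac{1}{7} - 4\right) + 7 = \left(-6\right) \left(- \frac{27}{7}\right) + 7 = \frac{162}{7} + 7 = \frac{211}{7}$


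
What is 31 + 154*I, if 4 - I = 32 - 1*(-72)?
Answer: -15369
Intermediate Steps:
I = -100 (I = 4 - (32 - 1*(-72)) = 4 - (32 + 72) = 4 - 1*104 = 4 - 104 = -100)
31 + 154*I = 31 + 154*(-100) = 31 - 15400 = -15369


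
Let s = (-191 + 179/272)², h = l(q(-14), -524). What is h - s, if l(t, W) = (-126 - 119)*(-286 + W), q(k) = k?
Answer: 12001681271/73984 ≈ 1.6222e+5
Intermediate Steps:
l(t, W) = 70070 - 245*W (l(t, W) = -245*(-286 + W) = 70070 - 245*W)
h = 198450 (h = 70070 - 245*(-524) = 70070 + 128380 = 198450)
s = 2680443529/73984 (s = (-191 + 179*(1/272))² = (-191 + 179/272)² = (-51773/272)² = 2680443529/73984 ≈ 36230.)
h - s = 198450 - 1*2680443529/73984 = 198450 - 2680443529/73984 = 12001681271/73984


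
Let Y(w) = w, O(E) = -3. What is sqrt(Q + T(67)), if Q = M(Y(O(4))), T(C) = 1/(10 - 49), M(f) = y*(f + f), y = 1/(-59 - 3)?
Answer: sqrt(103974)/1209 ≈ 0.26671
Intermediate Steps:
y = -1/62 (y = 1/(-62) = -1/62 ≈ -0.016129)
M(f) = -f/31 (M(f) = -(f + f)/62 = -f/31)
T(C) = -1/39 (T(C) = 1/(-39) = -1/39)
Q = 3/31 (Q = -1/31*(-3) = 3/31 ≈ 0.096774)
sqrt(Q + T(67)) = sqrt(3/31 - 1/39) = sqrt(86/1209) = sqrt(103974)/1209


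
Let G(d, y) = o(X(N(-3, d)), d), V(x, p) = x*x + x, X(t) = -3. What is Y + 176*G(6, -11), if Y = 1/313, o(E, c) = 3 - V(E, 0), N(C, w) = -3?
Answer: -165263/313 ≈ -528.00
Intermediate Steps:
V(x, p) = x + x**2 (V(x, p) = x**2 + x = x + x**2)
o(E, c) = 3 - E*(1 + E)
G(d, y) = -3 (G(d, y) = 3 - 1*(-3)*(1 - 3) = 3 - 1*(-3)*(-2) = 3 - 6 = -3)
Y = 1/313 ≈ 0.0031949
Y + 176*G(6, -11) = 1/313 + 176*(-3) = 1/313 - 528 = -165263/313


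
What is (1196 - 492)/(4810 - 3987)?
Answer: 704/823 ≈ 0.85541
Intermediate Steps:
(1196 - 492)/(4810 - 3987) = 704/823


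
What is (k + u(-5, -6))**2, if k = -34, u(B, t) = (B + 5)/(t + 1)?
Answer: 1156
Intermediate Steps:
u(B, t) = (5 + B)/(1 + t)
(k + u(-5, -6))**2 = (-34 + (5 - 5)/(1 - 6))**2 = (-34 + 0/(-5))**2 = (-34 - 1/5*0)**2 = (-34 + 0)**2 = (-34)**2 = 1156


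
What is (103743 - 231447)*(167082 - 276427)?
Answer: 13963793880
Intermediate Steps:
(103743 - 231447)*(167082 - 276427) = -127704*(-109345) = 13963793880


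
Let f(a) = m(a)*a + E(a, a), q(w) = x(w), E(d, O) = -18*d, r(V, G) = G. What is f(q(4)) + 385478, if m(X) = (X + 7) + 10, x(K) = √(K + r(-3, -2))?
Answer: 385480 - √2 ≈ 3.8548e+5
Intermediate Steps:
x(K) = √(-2 + K) (x(K) = √(K - 2) = √(-2 + K))
m(X) = 17 + X (m(X) = (7 + X) + 10 = 17 + X)
q(w) = √(-2 + w)
f(a) = -18*a + a*(17 + a) (f(a) = (17 + a)*a - 18*a = a*(17 + a) - 18*a = -18*a + a*(17 + a))
f(q(4)) + 385478 = √(-2 + 4)*(-1 + √(-2 + 4)) + 385478 = √2*(-1 + √2) + 385478 = 385478 + √2*(-1 + √2)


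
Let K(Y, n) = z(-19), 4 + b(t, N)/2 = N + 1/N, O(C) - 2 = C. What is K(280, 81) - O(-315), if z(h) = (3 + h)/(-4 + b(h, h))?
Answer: 37285/119 ≈ 313.32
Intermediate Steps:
O(C) = 2 + C
b(t, N) = -8 + 2*N + 2/N (b(t, N) = -8 + 2*(N + 1/N) = -8 + (2*N + 2/N) = -8 + 2*N + 2/N)
z(h) = (3 + h)/(-12 + 2*h + 2/h) (z(h) = (3 + h)/(-4 + (-8 + 2*h + 2/h)) = (3 + h)/(-12 + 2*h + 2/h))
K(Y, n) = 38/119 (K(Y, n) = (½)*(-19)*(3 - 19)/(1 - 19*(-6 - 19)) = (½)*(-19)*(-16)/(1 - 19*(-25)) = (½)*(-19)*(-16)/(1 + 475) = (½)*(-19)*(-16)/476 = (½)*(-19)*(1/476)*(-16) = 38/119)
K(280, 81) - O(-315) = 38/119 - (2 - 315) = 38/119 - 1*(-313) = 38/119 + 313 = 37285/119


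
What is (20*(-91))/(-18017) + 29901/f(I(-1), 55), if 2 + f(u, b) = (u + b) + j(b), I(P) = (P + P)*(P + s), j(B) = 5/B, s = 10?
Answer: 5926692007/6954562 ≈ 852.20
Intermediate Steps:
I(P) = 2*P*(10 + P) (I(P) = (P + P)*(P + 10) = (2*P)*(10 + P) = 2*P*(10 + P))
f(u, b) = -2 + b + u + 5/b (f(u, b) = -2 + ((u + b) + 5/b) = -2 + ((b + u) + 5/b) = -2 + (b + u + 5/b) = -2 + b + u + 5/b)
(20*(-91))/(-18017) + 29901/f(I(-1), 55) = (20*(-91))/(-18017) + 29901/(-2 + 55 + 2*(-1)*(10 - 1) + 5/55) = -1820*(-1/18017) + 29901/(-2 + 55 + 2*(-1)*9 + 5*(1/55)) = 1820/18017 + 29901/(-2 + 55 - 18 + 1/11) = 1820/18017 + 29901/(386/11) = 1820/18017 + 29901*(11/386) = 1820/18017 + 328911/386 = 5926692007/6954562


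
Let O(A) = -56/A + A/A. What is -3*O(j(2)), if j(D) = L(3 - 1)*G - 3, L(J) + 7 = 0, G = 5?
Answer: -141/19 ≈ -7.4211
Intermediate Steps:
L(J) = -7 (L(J) = -7 + 0 = -7)
j(D) = -38 (j(D) = -7*5 - 3 = -35 - 3 = -38)
O(A) = 1 - 56/A (O(A) = -56/A + 1 = 1 - 56/A)
-3*O(j(2)) = -3*(-56 - 38)/(-38) = -(-3)*(-94)/38 = -3*47/19 = -141/19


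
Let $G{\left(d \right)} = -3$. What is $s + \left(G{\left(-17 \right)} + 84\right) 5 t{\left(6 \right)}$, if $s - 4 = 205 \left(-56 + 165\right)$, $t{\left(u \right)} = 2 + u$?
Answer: $25589$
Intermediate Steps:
$s = 22349$ ($s = 4 + 205 \left(-56 + 165\right) = 4 + 205 \cdot 109 = 4 + 22345 = 22349$)
$s + \left(G{\left(-17 \right)} + 84\right) 5 t{\left(6 \right)} = 22349 + \left(-3 + 84\right) 5 \left(2 + 6\right) = 22349 + 81 \cdot 5 \cdot 8 = 22349 + 81 \cdot 40 = 22349 + 3240 = 25589$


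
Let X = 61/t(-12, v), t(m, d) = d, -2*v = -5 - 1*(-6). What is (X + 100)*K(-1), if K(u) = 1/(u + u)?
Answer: 11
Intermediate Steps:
v = -½ (v = -(-5 - 1*(-6))/2 = -(-5 + 6)/2 = -½*1 = -½ ≈ -0.50000)
X = -122 (X = 61/(-½) = 61*(-2) = -122)
K(u) = 1/(2*u)
(X + 100)*K(-1) = (-122 + 100)*((½)/(-1)) = -11*(-1) = -22*(-½) = 11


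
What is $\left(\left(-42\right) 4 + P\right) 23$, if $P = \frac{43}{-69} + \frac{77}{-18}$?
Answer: $- \frac{71581}{18} \approx -3976.7$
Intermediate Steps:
$P = - \frac{2029}{414}$ ($P = 43 \left(- \frac{1}{69}\right) + 77 \left(- \frac{1}{18}\right) = - \frac{43}{69} - \frac{77}{18} = - \frac{2029}{414} \approx -4.901$)
$\left(\left(-42\right) 4 + P\right) 23 = \left(\left(-42\right) 4 - \frac{2029}{414}\right) 23 = \left(-168 - \frac{2029}{414}\right) 23 = \left(- \frac{71581}{414}\right) 23 = - \frac{71581}{18}$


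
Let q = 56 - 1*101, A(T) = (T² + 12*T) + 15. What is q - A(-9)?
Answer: -33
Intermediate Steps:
A(T) = 15 + T² + 12*T
q = -45 (q = 56 - 101 = -45)
q - A(-9) = -45 - (15 + (-9)² + 12*(-9)) = -45 - (15 + 81 - 108) = -45 - 1*(-12) = -45 + 12 = -33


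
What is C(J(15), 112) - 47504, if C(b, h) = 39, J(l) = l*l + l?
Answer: -47465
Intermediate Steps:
J(l) = l + l² (J(l) = l² + l = l + l²)
C(J(15), 112) - 47504 = 39 - 47504 = -47465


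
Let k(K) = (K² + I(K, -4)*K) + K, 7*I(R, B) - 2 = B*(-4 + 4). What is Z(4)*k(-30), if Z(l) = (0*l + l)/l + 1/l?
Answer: 15075/14 ≈ 1076.8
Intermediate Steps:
I(R, B) = 2/7 (I(R, B) = 2/7 + (B*(-4 + 4))/7 = 2/7 + (B*0)/7 = 2/7 + (⅐)*0 = 2/7 + 0 = 2/7)
k(K) = K² + 9*K/7 (k(K) = (K² + 2*K/7) + K = K² + 9*K/7)
Z(l) = 1 + 1/l (Z(l) = (0 + l)/l + 1/l = l/l + 1/l = 1 + 1/l)
Z(4)*k(-30) = ((1 + 4)/4)*((⅐)*(-30)*(9 + 7*(-30))) = ((¼)*5)*((⅐)*(-30)*(9 - 210)) = 5*((⅐)*(-30)*(-201))/4 = (5/4)*(6030/7) = 15075/14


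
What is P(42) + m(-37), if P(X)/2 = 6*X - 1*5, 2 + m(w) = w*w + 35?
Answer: 1896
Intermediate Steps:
m(w) = 33 + w**2 (m(w) = -2 + (w*w + 35) = -2 + (w**2 + 35) = -2 + (35 + w**2) = 33 + w**2)
P(X) = -10 + 12*X (P(X) = 2*(6*X - 1*5) = 2*(6*X - 5) = 2*(-5 + 6*X) = -10 + 12*X)
P(42) + m(-37) = (-10 + 12*42) + (33 + (-37)**2) = (-10 + 504) + (33 + 1369) = 494 + 1402 = 1896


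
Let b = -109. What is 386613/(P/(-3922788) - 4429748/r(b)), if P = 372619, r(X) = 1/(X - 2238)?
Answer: 1516600837044/40783730511681509 ≈ 3.7186e-5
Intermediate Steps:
r(X) = 1/(-2238 + X)
386613/(P/(-3922788) - 4429748/r(b)) = 386613/(372619/(-3922788) - 4429748/(1/(-2238 - 109))) = 386613/(372619*(-1/3922788) - 4429748/(1/(-2347))) = 386613/(-372619/3922788 - 4429748/(-1/2347)) = 386613/(-372619/3922788 - 4429748*(-2347)) = 386613/(-372619/3922788 + 10396618556) = 386613/(40783730511681509/3922788) = 386613*(3922788/40783730511681509) = 1516600837044/40783730511681509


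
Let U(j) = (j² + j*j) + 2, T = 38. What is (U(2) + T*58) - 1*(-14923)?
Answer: 17137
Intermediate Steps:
U(j) = 2 + 2*j² (U(j) = (j² + j²) + 2 = 2*j² + 2 = 2 + 2*j²)
(U(2) + T*58) - 1*(-14923) = ((2 + 2*2²) + 38*58) - 1*(-14923) = ((2 + 2*4) + 2204) + 14923 = ((2 + 8) + 2204) + 14923 = (10 + 2204) + 14923 = 2214 + 14923 = 17137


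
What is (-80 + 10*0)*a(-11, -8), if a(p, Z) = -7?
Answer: 560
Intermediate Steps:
(-80 + 10*0)*a(-11, -8) = (-80 + 10*0)*(-7) = (-80 + 0)*(-7) = -80*(-7) = 560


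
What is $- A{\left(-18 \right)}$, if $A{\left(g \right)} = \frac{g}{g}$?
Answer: $-1$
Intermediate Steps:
$A{\left(g \right)} = 1$
$- A{\left(-18 \right)} = \left(-1\right) 1 = -1$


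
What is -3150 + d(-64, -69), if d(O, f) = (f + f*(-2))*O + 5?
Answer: -7561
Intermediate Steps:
d(O, f) = 5 - O*f (d(O, f) = (f - 2*f)*O + 5 = (-f)*O + 5 = -O*f + 5 = 5 - O*f)
-3150 + d(-64, -69) = -3150 + (5 - 1*(-64)*(-69)) = -3150 + (5 - 4416) = -3150 - 4411 = -7561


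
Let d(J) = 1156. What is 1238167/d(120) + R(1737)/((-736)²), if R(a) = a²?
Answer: 168549489649/156550144 ≈ 1076.6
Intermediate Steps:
1238167/d(120) + R(1737)/((-736)²) = 1238167/1156 + 1737²/((-736)²) = 1238167*(1/1156) + 3017169/541696 = 1238167/1156 + 3017169*(1/541696) = 1238167/1156 + 3017169/541696 = 168549489649/156550144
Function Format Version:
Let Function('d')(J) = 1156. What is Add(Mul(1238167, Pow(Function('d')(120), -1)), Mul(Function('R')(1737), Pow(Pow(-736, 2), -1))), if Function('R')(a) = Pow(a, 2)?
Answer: Rational(168549489649, 156550144) ≈ 1076.6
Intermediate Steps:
Add(Mul(1238167, Pow(Function('d')(120), -1)), Mul(Function('R')(1737), Pow(Pow(-736, 2), -1))) = Add(Mul(1238167, Pow(1156, -1)), Mul(Pow(1737, 2), Pow(Pow(-736, 2), -1))) = Add(Mul(1238167, Rational(1, 1156)), Mul(3017169, Pow(541696, -1))) = Add(Rational(1238167, 1156), Mul(3017169, Rational(1, 541696))) = Add(Rational(1238167, 1156), Rational(3017169, 541696)) = Rational(168549489649, 156550144)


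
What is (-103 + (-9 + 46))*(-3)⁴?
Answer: -5346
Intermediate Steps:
(-103 + (-9 + 46))*(-3)⁴ = (-103 + 37)*81 = -66*81 = -5346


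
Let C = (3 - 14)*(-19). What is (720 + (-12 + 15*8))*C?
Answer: 173052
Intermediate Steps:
C = 209 (C = -11*(-19) = 209)
(720 + (-12 + 15*8))*C = (720 + (-12 + 15*8))*209 = (720 + (-12 + 120))*209 = (720 + 108)*209 = 828*209 = 173052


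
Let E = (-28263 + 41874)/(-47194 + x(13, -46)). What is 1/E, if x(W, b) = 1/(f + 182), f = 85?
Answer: -12600797/3634137 ≈ -3.4673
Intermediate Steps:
x(W, b) = 1/267 (x(W, b) = 1/(85 + 182) = 1/267)
E = -3634137/12600797 (E = (-28263 + 41874)/(-47194 + 1/267) = 13611/(-12600797/267) = 13611*(-267/12600797) = -3634137/12600797 ≈ -0.28841)
1/E = 1/(-3634137/12600797) = -12600797/3634137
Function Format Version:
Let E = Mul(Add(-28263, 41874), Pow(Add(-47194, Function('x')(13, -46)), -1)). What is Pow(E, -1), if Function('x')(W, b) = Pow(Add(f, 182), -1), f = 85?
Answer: Rational(-12600797, 3634137) ≈ -3.4673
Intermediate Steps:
Function('x')(W, b) = Rational(1, 267) (Function('x')(W, b) = Pow(Add(85, 182), -1) = Pow(267, -1) = Rational(1, 267))
E = Rational(-3634137, 12600797) (E = Mul(Add(-28263, 41874), Pow(Add(-47194, Rational(1, 267)), -1)) = Mul(13611, Pow(Rational(-12600797, 267), -1)) = Mul(13611, Rational(-267, 12600797)) = Rational(-3634137, 12600797) ≈ -0.28841)
Pow(E, -1) = Pow(Rational(-3634137, 12600797), -1) = Rational(-12600797, 3634137)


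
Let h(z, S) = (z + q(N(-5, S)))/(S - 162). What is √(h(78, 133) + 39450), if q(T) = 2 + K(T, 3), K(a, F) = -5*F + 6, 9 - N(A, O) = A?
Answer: √33175391/29 ≈ 198.61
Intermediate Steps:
N(A, O) = 9 - A
K(a, F) = 6 - 5*F
q(T) = -7 (q(T) = 2 + (6 - 5*3) = 2 + (6 - 15) = 2 - 9 = -7)
h(z, S) = (-7 + z)/(-162 + S) (h(z, S) = (z - 7)/(S - 162) = (-7 + z)/(-162 + S))
√(h(78, 133) + 39450) = √((-7 + 78)/(-162 + 133) + 39450) = √(71/(-29) + 39450) = √(-1/29*71 + 39450) = √(-71/29 + 39450) = √(1143979/29) = √33175391/29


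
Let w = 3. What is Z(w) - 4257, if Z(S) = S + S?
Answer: -4251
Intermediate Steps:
Z(S) = 2*S
Z(w) - 4257 = 2*3 - 4257 = 6 - 4257 = -4251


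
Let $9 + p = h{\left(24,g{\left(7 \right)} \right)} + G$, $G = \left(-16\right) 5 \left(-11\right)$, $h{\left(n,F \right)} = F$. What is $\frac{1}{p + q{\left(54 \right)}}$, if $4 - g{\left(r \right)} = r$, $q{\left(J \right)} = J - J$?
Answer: $\frac{1}{868} \approx 0.0011521$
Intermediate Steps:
$q{\left(J \right)} = 0$
$g{\left(r \right)} = 4 - r$
$G = 880$ ($G = \left(-80\right) \left(-11\right) = 880$)
$p = 868$ ($p = -9 + \left(\left(4 - 7\right) + 880\right) = -9 + \left(-3 + 880\right) = -9 + 877 = 868$)
$\frac{1}{p + q{\left(54 \right)}} = \frac{1}{868 + 0} = \frac{1}{868}$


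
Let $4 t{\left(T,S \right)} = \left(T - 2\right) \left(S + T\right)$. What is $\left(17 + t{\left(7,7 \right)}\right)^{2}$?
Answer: $\frac{4761}{4} \approx 1190.3$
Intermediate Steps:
$t{\left(T,S \right)} = \frac{\left(-2 + T\right) \left(S + T\right)}{4}$ ($t{\left(T,S \right)} = \frac{\left(T - 2\right) \left(S + T\right)}{4} = \frac{\left(-2 + T\right) \left(S + T\right)}{4}$)
$\left(17 + t{\left(7,7 \right)}\right)^{2} = \left(17 + \left(\left(- \frac{1}{2}\right) 7 - \frac{7}{2} + \frac{7^{2}}{4} + \frac{1}{4} \cdot 7 \cdot 7\right)\right)^{2} = \left(17 + \left(- \frac{7}{2} - \frac{7}{2} + \frac{1}{4} \cdot 49 + \frac{49}{4}\right)\right)^{2} = \left(17 + \left(- \frac{7}{2} - \frac{7}{2} + \frac{49}{4} + \frac{49}{4}\right)\right)^{2} = \left(17 + \frac{35}{2}\right)^{2} = \left(\frac{69}{2}\right)^{2} = \frac{4761}{4}$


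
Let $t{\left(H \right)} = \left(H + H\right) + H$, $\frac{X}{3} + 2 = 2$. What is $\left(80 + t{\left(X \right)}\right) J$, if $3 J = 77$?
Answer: $\frac{6160}{3} \approx 2053.3$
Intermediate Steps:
$J = \frac{77}{3}$ ($J = \frac{1}{3} \cdot 77 = \frac{77}{3} \approx 25.667$)
$X = 0$ ($X = -6 + 3 \cdot 2 = -6 + 6 = 0$)
$t{\left(H \right)} = 3 H$ ($t{\left(H \right)} = 2 H + H = 3 H$)
$\left(80 + t{\left(X \right)}\right) J = \left(80 + 3 \cdot 0\right) \frac{77}{3} = \left(80 + 0\right) \frac{77}{3} = 80 \cdot \frac{77}{3} = \frac{6160}{3}$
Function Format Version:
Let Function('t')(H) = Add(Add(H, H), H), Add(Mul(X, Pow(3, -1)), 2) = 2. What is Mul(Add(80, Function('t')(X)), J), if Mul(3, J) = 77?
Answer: Rational(6160, 3) ≈ 2053.3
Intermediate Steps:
J = Rational(77, 3) (J = Mul(Rational(1, 3), 77) = Rational(77, 3) ≈ 25.667)
X = 0 (X = Add(-6, Mul(3, 2)) = Add(-6, 6) = 0)
Function('t')(H) = Mul(3, H) (Function('t')(H) = Add(Mul(2, H), H) = Mul(3, H))
Mul(Add(80, Function('t')(X)), J) = Mul(Add(80, Mul(3, 0)), Rational(77, 3)) = Mul(Add(80, 0), Rational(77, 3)) = Mul(80, Rational(77, 3)) = Rational(6160, 3)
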